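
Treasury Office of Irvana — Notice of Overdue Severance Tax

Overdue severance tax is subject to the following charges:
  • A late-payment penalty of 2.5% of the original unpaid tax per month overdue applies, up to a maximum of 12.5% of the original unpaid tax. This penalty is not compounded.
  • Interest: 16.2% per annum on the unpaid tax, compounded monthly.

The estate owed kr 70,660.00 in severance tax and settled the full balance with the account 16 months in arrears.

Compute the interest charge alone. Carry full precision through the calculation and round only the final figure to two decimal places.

Interest (16.2%/yr ÷ 12 = 1.35%/month): kr 70,660.00 × ((1 + 0.0135)^16 − 1) = kr 16,909.6636…

kr 16,909.66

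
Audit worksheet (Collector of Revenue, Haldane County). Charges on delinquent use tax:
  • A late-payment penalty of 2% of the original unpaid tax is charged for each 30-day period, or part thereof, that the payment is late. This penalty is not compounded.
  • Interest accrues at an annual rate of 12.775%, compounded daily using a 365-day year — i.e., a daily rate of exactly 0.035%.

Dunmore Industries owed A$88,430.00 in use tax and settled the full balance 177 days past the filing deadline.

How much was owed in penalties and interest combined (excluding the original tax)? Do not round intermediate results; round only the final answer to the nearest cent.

A$16,262.07

Penalty periods: ⌈177/30⌉ = 6; penalty = 6 × 2% × A$88,430.00 = A$10,611.60
Interest: A$88,430.00 × ((1 + 0.00035)^177 − 1) = A$88,430.00 × 0.06389762… = A$5,650.4662…
Penalties + interest = A$10,611.6000 + A$5,650.4662… = A$16,262.07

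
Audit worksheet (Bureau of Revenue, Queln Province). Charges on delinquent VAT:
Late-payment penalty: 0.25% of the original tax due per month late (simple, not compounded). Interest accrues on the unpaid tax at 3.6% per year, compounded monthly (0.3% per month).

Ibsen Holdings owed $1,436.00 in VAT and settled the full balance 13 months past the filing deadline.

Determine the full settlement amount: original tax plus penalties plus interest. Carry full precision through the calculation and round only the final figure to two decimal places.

Late-payment penalty = 0.25% × $1,436.00 × 13 mo = $46.67
Interest: $1,436.00 × ((1 + 0.003)^13 − 1) = $1,436.00 × 0.0397098… = $57.0232…
Total = $1,436.00 + $46.6700 + $57.0232… = $1,539.69

$1,539.69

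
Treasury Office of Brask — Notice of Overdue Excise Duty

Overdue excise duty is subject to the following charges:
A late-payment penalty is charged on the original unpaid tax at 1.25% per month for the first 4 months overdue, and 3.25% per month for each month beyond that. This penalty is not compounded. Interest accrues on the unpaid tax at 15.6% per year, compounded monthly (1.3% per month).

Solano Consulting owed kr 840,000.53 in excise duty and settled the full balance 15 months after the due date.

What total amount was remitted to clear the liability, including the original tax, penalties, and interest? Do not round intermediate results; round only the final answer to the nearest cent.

kr 1,361,880.06

Penalty, months 1–4: 4 × 1.25% × kr 840,000.53 = kr 42,000.03…
Penalty, months 5–15: 11 × 3.25% × kr 840,000.53 = kr 300,300.19…
Interest: kr 840,000.53 × ((1 + 0.013)^15 − 1) = kr 840,000.53 × 0.2137848… = kr 179,579.3120…
Total = kr 840,000.53 + kr 342,300.2160… + kr 179,579.3120… = kr 1,361,880.06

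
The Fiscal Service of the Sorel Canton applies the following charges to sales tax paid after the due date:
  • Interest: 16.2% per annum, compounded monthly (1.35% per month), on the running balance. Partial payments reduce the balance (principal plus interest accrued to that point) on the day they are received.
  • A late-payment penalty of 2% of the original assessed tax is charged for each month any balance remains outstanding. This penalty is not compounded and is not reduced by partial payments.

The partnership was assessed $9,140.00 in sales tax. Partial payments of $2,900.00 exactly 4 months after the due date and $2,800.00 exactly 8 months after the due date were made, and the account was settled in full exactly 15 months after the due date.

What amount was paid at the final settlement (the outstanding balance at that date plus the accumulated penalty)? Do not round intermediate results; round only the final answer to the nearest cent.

$7,481.93

Balance at month 4: $9,140.0000 × (1 + 0.0135)^4 = $9,643.6448…
After $2,900.00 payment: $9,643.6448… − $2,900.00 = $6,743.6448…
Balance at month 8: $6,743.6448… × (1 + 0.0135)^4 = $7,115.2424…
After $2,800.00 payment: $7,115.2424… − $2,800.00 = $4,315.2424…
Balance at month 15: $4,315.2424… × (1 + 0.0135)^7 = $4,739.9250…
Penalty: 15 × 2% × $9,140.00 = $2,742.00
Final settlement = outstanding balance + penalty = $4,739.9250… + $2,742.00 = $7,481.93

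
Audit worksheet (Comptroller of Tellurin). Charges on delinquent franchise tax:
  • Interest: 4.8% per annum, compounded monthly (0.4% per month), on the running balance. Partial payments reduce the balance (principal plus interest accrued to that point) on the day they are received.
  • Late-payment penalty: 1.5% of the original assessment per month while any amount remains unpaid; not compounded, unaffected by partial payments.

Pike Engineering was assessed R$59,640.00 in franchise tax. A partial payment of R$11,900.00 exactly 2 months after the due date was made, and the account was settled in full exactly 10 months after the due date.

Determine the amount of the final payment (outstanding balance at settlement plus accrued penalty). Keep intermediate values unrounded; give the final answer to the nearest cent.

Balance at month 2: R$59,640.0000 × (1 + 0.004)^2 = R$60,118.0742…
After R$11,900.00 payment: R$60,118.0742… − R$11,900.00 = R$48,218.0742…
Balance at month 10: R$48,218.0742… × (1 + 0.004)^8 = R$49,782.8280…
Penalty: 10 × 1.5% × R$59,640.00 = R$8,946.00
Final settlement = outstanding balance + penalty = R$49,782.8280… + R$8,946.00 = R$58,728.83

R$58,728.83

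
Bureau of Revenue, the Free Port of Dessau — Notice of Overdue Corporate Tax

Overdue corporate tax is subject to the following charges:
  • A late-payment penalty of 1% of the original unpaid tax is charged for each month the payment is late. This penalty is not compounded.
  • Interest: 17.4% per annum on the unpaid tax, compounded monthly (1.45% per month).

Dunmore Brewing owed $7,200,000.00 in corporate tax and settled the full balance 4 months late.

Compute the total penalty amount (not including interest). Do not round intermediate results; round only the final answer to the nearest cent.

Late-payment penalty: 4 × 1% × $7,200,000.00 = $288,000.00

$288,000.00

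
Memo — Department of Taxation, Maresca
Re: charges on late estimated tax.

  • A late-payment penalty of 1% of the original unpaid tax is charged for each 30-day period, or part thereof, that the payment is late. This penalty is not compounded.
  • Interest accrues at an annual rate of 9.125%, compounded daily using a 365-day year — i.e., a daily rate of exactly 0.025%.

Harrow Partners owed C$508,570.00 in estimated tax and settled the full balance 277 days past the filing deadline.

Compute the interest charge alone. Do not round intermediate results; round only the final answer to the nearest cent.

Interest: C$508,570.00 × ((1 + 0.00025)^277 − 1) = C$508,570.00 × 0.07169483… = C$36,461.8378…

C$36,461.84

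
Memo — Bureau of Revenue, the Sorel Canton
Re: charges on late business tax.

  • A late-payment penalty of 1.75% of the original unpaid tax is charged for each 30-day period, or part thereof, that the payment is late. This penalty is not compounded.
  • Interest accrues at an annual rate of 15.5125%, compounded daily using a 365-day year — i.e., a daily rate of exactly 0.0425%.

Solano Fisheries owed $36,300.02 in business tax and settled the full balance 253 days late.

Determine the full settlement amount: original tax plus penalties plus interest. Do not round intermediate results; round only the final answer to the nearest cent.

Penalty periods: ⌈253/30⌉ = 9; penalty = 9 × 1.75% × $36,300.02 = $5,717.25…
Interest: $36,300.02 × ((1 + 0.000425)^253 − 1) = $36,300.02 × 0.11349326… = $4,119.8077…
Total = $36,300.02 + $5,717.2532… + $4,119.8077… = $46,137.08

$46,137.08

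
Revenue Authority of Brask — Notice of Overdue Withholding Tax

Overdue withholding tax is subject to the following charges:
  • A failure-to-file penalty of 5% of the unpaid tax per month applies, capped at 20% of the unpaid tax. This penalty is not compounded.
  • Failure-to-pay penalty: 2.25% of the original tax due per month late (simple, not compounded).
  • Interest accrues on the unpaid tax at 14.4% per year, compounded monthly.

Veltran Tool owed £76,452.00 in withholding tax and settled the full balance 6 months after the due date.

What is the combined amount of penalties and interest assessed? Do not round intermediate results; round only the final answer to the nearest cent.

Failure-to-file: 6 × 5% × £76,452.00 = £22,935.60, capped at 20% × £76,452.00 = £15,290.40
Failure-to-pay penalty = 2.25% × £76,452.00 × 6 mo = £10,321.02
Interest (14.4%/yr ÷ 12 = 1.2%/month): £76,452.00 × ((1 + 0.012)^6 − 1) = £5,672.3464…
Penalties + interest = £25,611.4200 + £5,672.3464… = £31,283.77

£31,283.77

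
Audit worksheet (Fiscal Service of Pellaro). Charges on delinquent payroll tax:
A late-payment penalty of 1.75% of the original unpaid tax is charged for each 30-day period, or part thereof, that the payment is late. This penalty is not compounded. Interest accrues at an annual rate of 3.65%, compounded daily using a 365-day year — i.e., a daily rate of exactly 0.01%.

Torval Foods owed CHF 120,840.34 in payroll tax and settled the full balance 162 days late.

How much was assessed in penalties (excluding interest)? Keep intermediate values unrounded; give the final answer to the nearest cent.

CHF 12,688.24

Penalty periods: ⌈162/30⌉ = 6; penalty = 6 × 1.75% × CHF 120,840.34 = CHF 12,688.24…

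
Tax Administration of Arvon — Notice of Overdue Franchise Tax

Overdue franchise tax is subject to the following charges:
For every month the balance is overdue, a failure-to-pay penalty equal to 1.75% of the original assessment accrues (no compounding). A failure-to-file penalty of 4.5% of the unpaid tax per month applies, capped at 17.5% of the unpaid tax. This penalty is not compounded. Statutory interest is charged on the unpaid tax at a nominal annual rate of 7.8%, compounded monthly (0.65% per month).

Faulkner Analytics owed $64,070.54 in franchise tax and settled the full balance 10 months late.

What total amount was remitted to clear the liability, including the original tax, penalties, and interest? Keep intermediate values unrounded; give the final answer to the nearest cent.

$90,783.76

Failure-to-file: 10 × 4.5% × $64,070.54 = $28,831.74…, capped at 17.5% × $64,070.54 = $11,212.34…
Failure-to-pay penalty = 1.75% × $64,070.54 × 10 mo = $11,212.34…
Interest: $64,070.54 × ((1 + 0.0065)^10 − 1) = $64,070.54 × 0.0669346… = $4,288.5349…
Total = $64,070.54 + $22,424.6890 + $4,288.5349… = $90,783.76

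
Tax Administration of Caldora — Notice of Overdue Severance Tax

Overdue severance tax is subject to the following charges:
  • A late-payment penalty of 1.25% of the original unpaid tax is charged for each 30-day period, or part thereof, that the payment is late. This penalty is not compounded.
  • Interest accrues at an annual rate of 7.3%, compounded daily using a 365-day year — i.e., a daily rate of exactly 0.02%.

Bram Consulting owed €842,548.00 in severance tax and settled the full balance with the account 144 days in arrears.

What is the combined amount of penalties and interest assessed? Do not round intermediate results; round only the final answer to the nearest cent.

€77,274.94

Penalty periods: ⌈144/30⌉ = 5; penalty = 5 × 1.25% × €842,548.00 = €52,659.25
Interest: €842,548.00 × ((1 + 0.0002)^144 − 1) = €842,548.00 × 0.02921577… = €24,615.6855…
Penalties + interest = €52,659.2500 + €24,615.6855… = €77,274.94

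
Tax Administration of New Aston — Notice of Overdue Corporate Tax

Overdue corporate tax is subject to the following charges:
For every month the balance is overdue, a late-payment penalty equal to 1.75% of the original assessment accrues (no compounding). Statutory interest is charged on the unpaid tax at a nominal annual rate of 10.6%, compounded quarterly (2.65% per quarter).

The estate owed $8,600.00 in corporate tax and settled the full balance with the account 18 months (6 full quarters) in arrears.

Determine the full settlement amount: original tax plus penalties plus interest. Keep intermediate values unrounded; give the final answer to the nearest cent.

Late-payment penalty: 18 × 1.75% × $8,600.00 = $2,709.00
Interest: $8,600.00 × ((1 + 0.0265)^6 − 1) = $8,600.00 × 0.1699134… = $1,461.2554…
Total = $8,600.00 + $2,709.0000 + $1,461.2554… = $12,770.26

$12,770.26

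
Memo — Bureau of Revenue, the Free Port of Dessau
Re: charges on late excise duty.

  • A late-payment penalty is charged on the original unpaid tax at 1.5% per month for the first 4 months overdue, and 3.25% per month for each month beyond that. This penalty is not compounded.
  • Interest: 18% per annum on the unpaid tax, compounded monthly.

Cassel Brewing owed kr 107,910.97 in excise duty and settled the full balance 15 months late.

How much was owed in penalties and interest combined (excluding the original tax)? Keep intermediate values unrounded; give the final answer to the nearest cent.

kr 72,055.62

Penalty, months 1–4: 4 × 1.5% × kr 107,910.97 = kr 6,474.66…
Penalty, months 5–15: 11 × 3.25% × kr 107,910.97 = kr 38,578.17…
Interest (18%/yr ÷ 12 = 1.5%/month): kr 107,910.97 × ((1 + 0.015)^15 − 1) = kr 27,002.7850…
Penalties + interest = kr 45,052.8300… + kr 27,002.7850… = kr 72,055.62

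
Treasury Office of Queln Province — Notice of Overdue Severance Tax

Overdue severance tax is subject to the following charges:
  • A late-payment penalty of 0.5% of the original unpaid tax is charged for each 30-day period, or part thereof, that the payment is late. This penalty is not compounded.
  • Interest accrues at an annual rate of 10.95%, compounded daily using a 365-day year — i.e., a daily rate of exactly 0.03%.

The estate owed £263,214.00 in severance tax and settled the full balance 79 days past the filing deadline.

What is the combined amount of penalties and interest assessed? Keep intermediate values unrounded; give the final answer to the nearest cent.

Penalty periods: ⌈79/30⌉ = 3; penalty = 3 × 0.5% × £263,214.00 = £3,948.21
Interest: £263,214.00 × ((1 + 0.0003)^79 − 1) = £263,214.00 × 0.02397944… = £6,311.7236…
Penalties + interest = £3,948.2100 + £6,311.7236… = £10,259.93

£10,259.93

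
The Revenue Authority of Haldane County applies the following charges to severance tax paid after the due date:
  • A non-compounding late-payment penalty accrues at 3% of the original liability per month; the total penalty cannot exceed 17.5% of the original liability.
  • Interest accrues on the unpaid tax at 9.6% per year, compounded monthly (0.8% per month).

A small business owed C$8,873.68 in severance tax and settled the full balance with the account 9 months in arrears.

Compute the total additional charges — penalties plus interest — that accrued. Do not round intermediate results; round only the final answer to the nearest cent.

C$2,212.63

Penalty (uncapped): 9 × 3% × C$8,873.68 = C$2,395.89…; cap = 17.5% × C$8,873.68 = C$1,552.89… → penalty = C$1,552.89…
Interest: C$8,873.68 × ((1 + 0.008)^9 − 1) = C$8,873.68 × 0.0743475… = C$659.7362…
Penalties + interest = C$1,552.8940 + C$659.7362… = C$2,212.63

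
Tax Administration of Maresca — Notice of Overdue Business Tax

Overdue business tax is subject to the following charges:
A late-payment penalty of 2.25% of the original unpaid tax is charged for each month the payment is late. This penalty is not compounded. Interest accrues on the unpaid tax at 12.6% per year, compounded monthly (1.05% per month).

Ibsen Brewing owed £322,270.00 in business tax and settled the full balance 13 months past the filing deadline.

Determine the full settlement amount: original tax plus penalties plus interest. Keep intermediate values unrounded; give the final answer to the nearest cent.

Late-payment penalty: 13 × 2.25% × £322,270.00 = £94,263.98…
Interest: £322,270.00 × ((1 + 0.0105)^13 − 1) = £322,270.00 × 0.1454394… = £46,870.7677…
Total = £322,270.00 + £94,263.9750 + £46,870.7677… = £463,404.74

£463,404.74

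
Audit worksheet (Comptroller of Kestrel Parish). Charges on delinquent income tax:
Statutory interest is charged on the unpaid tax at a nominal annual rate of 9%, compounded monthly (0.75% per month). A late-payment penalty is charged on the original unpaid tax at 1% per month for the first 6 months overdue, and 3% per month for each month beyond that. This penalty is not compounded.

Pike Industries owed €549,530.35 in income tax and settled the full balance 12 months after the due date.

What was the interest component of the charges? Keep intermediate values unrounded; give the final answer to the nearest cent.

Interest: €549,530.35 × ((1 + 0.0075)^12 − 1) = €549,530.35 × 0.0938069… = €51,549.7373…

€51,549.74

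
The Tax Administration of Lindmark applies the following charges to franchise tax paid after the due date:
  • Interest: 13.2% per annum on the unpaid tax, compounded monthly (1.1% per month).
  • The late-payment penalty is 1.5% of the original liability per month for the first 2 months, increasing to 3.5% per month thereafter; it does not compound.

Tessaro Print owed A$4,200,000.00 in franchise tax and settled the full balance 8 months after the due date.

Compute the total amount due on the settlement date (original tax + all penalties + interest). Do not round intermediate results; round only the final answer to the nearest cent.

A$5,592,146.99

Penalty, months 1–2: 2 × 1.5% × A$4,200,000.00 = A$126,000.00
Penalty, months 3–8: 6 × 3.5% × A$4,200,000.00 = A$882,000.00
Interest: A$4,200,000.00 × ((1 + 0.011)^8 − 1) = A$4,200,000.00 × 0.0914636… = A$384,146.9937…
Total = A$4,200,000.00 + A$1,008,000.0000 + A$384,146.9937… = A$5,592,146.99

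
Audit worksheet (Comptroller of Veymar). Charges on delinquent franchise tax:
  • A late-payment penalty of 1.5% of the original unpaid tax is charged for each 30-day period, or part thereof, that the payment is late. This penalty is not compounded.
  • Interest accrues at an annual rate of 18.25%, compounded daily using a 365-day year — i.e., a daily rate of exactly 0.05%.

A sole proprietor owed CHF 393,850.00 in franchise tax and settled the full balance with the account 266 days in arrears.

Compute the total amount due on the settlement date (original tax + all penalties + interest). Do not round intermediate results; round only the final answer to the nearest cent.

Penalty periods: ⌈266/30⌉ = 9; penalty = 9 × 1.5% × CHF 393,850.00 = CHF 53,169.75
Interest: CHF 393,850.00 × ((1 + 0.0005)^266 − 1) = CHF 393,850.00 × 0.14221203… = CHF 56,010.2087…
Total = CHF 393,850.00 + CHF 53,169.7500 + CHF 56,010.2087… = CHF 503,029.96

CHF 503,029.96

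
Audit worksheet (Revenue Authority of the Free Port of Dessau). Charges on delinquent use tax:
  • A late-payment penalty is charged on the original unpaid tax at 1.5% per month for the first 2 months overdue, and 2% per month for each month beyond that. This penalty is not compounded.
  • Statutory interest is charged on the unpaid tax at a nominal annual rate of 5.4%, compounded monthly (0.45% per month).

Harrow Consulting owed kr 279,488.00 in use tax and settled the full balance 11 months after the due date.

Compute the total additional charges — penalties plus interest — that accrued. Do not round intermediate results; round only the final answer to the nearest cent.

Penalty, months 1–2: 2 × 1.5% × kr 279,488.00 = kr 8,384.64
Penalty, months 3–11: 9 × 2% × kr 279,488.00 = kr 50,307.84
Interest: kr 279,488.00 × ((1 + 0.0045)^11 − 1) = kr 279,488.00 × 0.0506289… = kr 14,150.1761…
Penalties + interest = kr 58,692.4800 + kr 14,150.1761… = kr 72,842.66

kr 72,842.66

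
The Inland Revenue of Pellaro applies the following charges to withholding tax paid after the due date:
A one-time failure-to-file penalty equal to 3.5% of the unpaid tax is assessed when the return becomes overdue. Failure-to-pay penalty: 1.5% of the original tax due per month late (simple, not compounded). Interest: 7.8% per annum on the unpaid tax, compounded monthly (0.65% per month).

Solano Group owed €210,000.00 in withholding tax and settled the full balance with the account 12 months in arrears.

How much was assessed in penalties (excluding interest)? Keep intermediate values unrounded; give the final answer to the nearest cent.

Failure-to-file penalty: 3.5% × €210,000.00 = €7,350.00
Failure-to-pay penalty = 1.5% × €210,000.00 × 12 mo = €37,800.00
Total penalty = €7,350.00 + €37,800.00 = €45,150.00

€45,150.00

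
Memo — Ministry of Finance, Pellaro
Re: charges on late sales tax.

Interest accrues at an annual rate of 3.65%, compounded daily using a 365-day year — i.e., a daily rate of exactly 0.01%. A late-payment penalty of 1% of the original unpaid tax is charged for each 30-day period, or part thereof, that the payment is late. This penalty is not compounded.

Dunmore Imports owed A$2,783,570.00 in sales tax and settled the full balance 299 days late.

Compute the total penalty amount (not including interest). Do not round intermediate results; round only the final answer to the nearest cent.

Penalty periods: ⌈299/30⌉ = 10; penalty = 10 × 1% × A$2,783,570.00 = A$278,357.00

A$278,357.00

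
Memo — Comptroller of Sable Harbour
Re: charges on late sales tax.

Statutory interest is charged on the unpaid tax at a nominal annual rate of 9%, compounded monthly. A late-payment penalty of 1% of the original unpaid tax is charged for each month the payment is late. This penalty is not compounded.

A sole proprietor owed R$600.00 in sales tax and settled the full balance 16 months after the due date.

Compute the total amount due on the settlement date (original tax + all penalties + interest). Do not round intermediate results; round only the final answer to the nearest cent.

R$772.20

Late-payment penalty = 1% × R$600.00 × 16 mo = R$96.00
Interest (9%/yr ÷ 12 = 0.75%/month): R$600.00 × ((1 + 0.0075)^16 − 1) = R$76.1953…
Total = R$600.00 + R$96.0000 + R$76.1953… = R$772.20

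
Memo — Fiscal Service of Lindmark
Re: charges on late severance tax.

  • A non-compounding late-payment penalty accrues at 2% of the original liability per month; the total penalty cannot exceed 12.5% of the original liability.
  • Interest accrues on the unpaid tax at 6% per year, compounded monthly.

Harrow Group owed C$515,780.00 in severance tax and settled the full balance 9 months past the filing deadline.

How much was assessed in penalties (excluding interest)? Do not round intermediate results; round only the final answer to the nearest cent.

Penalty (uncapped): 9 × 2% × C$515,780.00 = C$92,840.40; cap = 12.5% × C$515,780.00 = C$64,472.50 → penalty = C$64,472.50

C$64,472.50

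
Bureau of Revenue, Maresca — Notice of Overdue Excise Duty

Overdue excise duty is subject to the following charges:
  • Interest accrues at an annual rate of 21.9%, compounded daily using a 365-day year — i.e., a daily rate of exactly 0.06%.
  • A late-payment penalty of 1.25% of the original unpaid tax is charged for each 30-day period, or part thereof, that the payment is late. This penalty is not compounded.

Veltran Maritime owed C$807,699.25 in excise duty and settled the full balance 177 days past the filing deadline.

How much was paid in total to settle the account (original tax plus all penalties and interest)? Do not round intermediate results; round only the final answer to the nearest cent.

C$958,746.16

Penalty periods: ⌈177/30⌉ = 6; penalty = 6 × 1.25% × C$807,699.25 = C$60,577.44…
Interest: C$807,699.25 × ((1 + 0.0006)^177 − 1) = C$807,699.25 × 0.11200885… = C$90,469.4626…
Total = C$807,699.25 + C$60,577.4438… + C$90,469.4626… = C$958,746.16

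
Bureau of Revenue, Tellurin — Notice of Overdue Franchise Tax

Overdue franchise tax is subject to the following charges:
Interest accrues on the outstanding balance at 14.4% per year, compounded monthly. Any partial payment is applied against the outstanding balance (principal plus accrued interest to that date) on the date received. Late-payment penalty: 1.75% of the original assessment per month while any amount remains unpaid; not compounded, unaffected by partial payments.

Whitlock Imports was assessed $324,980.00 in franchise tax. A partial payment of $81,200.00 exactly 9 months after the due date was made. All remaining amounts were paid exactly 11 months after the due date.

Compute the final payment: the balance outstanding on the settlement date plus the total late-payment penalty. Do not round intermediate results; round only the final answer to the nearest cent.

$349,944.28

Monthly rate = 14.4% ÷ 12 = 1.2%
Balance at month 9: $324,980.0000 × (1 + 0.012)^9 = $361,810.5672…
After $81,200.00 payment: $361,810.5672… − $81,200.00 = $280,610.5672…
Balance at month 11: $280,610.5672… × (1 + 0.012)^2 = $287,385.6287…
Penalty: 11 × 1.75% × $324,980.00 = $62,558.65
Final settlement = outstanding balance + penalty = $287,385.6287… + $62,558.65 = $349,944.28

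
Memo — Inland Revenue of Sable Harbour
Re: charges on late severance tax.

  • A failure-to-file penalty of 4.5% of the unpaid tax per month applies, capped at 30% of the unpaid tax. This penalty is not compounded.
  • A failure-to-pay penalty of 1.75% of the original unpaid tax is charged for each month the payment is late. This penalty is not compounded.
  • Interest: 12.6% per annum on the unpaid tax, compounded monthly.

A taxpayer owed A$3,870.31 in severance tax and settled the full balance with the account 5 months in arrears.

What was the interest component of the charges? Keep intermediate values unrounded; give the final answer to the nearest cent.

A$207.50

Interest (12.6%/yr ÷ 12 = 1.05%/month): A$3,870.31 × ((1 + 0.0105)^5 − 1) = A$207.5033…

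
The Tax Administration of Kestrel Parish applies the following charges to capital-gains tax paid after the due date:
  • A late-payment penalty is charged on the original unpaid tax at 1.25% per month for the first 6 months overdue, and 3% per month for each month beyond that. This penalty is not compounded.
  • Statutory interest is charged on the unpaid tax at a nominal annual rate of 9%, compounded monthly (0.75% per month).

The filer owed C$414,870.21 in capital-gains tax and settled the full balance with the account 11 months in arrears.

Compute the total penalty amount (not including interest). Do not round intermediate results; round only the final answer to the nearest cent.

C$93,345.80

Penalty, months 1–6: 6 × 1.25% × C$414,870.21 = C$31,115.27…
Penalty, months 7–11: 5 × 3% × C$414,870.21 = C$62,230.53…
Total penalty = C$31,115.27… + C$62,230.53… = C$93,345.80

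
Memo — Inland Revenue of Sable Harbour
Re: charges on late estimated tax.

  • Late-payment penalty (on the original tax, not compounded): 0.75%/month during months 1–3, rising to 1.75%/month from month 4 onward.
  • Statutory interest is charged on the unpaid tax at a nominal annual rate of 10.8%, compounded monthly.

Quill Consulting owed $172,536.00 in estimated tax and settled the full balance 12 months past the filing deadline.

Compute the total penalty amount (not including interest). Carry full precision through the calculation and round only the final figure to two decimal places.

Penalty, months 1–3: 3 × 0.75% × $172,536.00 = $3,882.06
Penalty, months 4–12: 9 × 1.75% × $172,536.00 = $27,174.42
Total penalty = $3,882.06 + $27,174.42 = $31,056.48

$31,056.48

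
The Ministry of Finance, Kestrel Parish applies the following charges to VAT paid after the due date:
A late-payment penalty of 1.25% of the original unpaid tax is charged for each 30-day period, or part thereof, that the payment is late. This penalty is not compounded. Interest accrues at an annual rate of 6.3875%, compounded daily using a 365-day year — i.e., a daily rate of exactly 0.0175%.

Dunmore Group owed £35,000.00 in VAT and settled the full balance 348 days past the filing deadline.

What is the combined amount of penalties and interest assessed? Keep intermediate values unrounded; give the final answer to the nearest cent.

Penalty periods: ⌈348/30⌉ = 12; penalty = 12 × 1.25% × £35,000.00 = £5,250.00
Interest: £35,000.00 × ((1 + 0.000175)^348 − 1) = £35,000.00 × 0.06278697… = £2,197.5438…
Penalties + interest = £5,250.0000 + £2,197.5438… = £7,447.54

£7,447.54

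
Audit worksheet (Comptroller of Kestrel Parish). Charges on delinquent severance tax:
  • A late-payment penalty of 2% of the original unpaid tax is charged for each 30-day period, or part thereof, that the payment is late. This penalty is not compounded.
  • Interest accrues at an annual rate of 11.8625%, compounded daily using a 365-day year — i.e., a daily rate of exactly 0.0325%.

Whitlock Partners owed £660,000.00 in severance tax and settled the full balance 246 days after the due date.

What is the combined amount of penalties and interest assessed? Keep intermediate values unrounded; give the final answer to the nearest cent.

Penalty periods: ⌈246/30⌉ = 9; penalty = 9 × 2% × £660,000.00 = £118,800.00
Interest: £660,000.00 × ((1 + 0.000325)^246 − 1) = £660,000.00 × 0.08321883… = £54,924.4308…
Penalties + interest = £118,800.0000 + £54,924.4308… = £173,724.43

£173,724.43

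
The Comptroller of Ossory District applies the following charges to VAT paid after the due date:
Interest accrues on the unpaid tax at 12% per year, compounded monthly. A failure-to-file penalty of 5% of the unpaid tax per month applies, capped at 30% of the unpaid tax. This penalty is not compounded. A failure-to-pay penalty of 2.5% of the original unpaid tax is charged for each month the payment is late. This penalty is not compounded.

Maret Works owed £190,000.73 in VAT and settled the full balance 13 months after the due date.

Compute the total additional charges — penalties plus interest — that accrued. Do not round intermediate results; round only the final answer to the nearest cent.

Failure-to-file: 13 × 5% × £190,000.73 = £123,500.47…, capped at 30% × £190,000.73 = £57,000.22…
Failure-to-pay penalty = 2.5% × £190,000.73 × 13 mo = £61,750.24…
Interest (12%/yr ÷ 12 = 1%/month): £190,000.73 × ((1 + 0.01)^13 − 1) = £26,237.8241…
Penalties + interest = £118,750.4563… + £26,237.8241… = £144,988.28

£144,988.28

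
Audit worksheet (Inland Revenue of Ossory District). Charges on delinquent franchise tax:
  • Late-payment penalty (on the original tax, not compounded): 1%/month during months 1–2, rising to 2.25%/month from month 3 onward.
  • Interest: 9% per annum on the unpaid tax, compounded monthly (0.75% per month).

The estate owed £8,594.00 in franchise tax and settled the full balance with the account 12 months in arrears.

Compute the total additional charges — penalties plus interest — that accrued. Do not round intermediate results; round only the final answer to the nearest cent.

Penalty, months 1–2: 2 × 1% × £8,594.00 = £171.88
Penalty, months 3–12: 10 × 2.25% × £8,594.00 = £1,933.65
Interest: £8,594.00 × ((1 + 0.0075)^12 − 1) = £8,594.00 × 0.0938069… = £806.1765…
Penalties + interest = £2,105.5300 + £806.1765… = £2,911.71

£2,911.71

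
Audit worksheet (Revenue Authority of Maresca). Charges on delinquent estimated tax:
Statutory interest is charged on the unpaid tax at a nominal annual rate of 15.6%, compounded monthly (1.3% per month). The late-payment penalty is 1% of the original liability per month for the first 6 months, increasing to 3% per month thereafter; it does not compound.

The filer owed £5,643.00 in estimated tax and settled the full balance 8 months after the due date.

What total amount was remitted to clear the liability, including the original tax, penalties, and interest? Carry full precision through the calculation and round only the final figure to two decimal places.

Penalty, months 1–6: 6 × 1% × £5,643.00 = £338.58
Penalty, months 7–8: 2 × 3% × £5,643.00 = £338.58
Interest: £5,643.00 × ((1 + 0.013)^8 − 1) = £5,643.00 × 0.1088571… = £614.2803…
Total = £5,643.00 + £677.1600 + £614.2803… = £6,934.44

£6,934.44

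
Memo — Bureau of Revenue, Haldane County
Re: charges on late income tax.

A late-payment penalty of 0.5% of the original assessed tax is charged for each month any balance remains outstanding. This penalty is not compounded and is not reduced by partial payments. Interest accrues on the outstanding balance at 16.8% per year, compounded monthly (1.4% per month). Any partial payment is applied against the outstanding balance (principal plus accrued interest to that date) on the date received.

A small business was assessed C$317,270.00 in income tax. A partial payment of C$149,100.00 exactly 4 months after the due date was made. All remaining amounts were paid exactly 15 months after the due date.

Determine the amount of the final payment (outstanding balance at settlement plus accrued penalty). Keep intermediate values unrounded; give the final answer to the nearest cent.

C$240,896.51

Balance at month 4: C$317,270.0000 × (1 + 0.014)^4 = C$335,413.7241…
After C$149,100.00 payment: C$335,413.7241… − C$149,100.00 = C$186,313.7241…
Balance at month 15: C$186,313.7241… × (1 + 0.014)^11 = C$217,101.2638…
Penalty: 15 × 0.5% × C$317,270.00 = C$23,795.25
Final settlement = outstanding balance + penalty = C$217,101.2638… + C$23,795.25 = C$240,896.51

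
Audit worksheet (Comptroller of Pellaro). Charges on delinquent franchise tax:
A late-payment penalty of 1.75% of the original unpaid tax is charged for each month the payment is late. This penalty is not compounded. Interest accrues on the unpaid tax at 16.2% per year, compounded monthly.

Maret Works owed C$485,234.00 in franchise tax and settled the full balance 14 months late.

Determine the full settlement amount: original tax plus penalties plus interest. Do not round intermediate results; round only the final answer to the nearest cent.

Late-payment penalty = 1.75% × C$485,234.00 × 14 mo = C$118,882.33
Interest (16.2%/yr ÷ 12 = 1.35%/month): C$485,234.00 × ((1 + 0.0135)^14 − 1) = C$100,207.8525…
Total = C$485,234.00 + C$118,882.3300 + C$100,207.8525… = C$704,324.18

C$704,324.18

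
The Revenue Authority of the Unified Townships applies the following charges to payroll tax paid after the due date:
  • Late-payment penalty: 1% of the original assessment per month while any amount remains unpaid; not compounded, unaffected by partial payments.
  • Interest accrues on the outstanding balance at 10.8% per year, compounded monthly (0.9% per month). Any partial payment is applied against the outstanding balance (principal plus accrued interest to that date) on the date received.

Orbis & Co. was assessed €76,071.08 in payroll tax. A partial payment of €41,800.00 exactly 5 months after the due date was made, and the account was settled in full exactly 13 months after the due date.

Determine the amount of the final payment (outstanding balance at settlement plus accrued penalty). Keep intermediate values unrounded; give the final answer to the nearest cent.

€50,451.35

Balance at month 5: €76,071.0800 × (1 + 0.009)^5 = €79,556.4532…
After €41,800.00 payment: €79,556.4532… − €41,800.00 = €37,756.4532…
Balance at month 13: €37,756.4532… × (1 + 0.009)^8 = €40,562.1083…
Penalty: 13 × 1% × €76,071.08 = €9,889.24…
Final settlement = outstanding balance + penalty = €40,562.1083… + €9,889.24… = €50,451.35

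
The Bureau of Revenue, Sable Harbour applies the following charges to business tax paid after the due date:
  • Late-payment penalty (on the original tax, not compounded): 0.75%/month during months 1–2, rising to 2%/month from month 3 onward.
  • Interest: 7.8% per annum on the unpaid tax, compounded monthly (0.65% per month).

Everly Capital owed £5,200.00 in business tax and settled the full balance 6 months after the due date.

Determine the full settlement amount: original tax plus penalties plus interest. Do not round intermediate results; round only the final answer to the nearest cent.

£5,900.12

Penalty, months 1–2: 2 × 0.75% × £5,200.00 = £78.00
Penalty, months 3–6: 4 × 2% × £5,200.00 = £416.00
Interest: £5,200.00 × ((1 + 0.0065)^6 − 1) = £5,200.00 × 0.0396393… = £206.1242…
Total = £5,200.00 + £494.0000 + £206.1242… = £5,900.12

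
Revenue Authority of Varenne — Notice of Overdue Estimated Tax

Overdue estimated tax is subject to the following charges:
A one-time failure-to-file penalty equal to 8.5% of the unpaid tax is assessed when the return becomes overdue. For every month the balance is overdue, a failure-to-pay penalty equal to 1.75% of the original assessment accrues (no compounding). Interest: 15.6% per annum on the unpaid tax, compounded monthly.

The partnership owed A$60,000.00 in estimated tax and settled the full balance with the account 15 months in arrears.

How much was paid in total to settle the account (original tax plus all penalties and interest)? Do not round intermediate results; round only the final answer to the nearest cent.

Failure-to-file penalty: 8.5% × A$60,000.00 = A$5,100.00
Failure-to-pay penalty: 15 × 1.75% × A$60,000.00 = A$15,750.00
Interest (15.6%/yr ÷ 12 = 1.3%/month): A$60,000.00 × ((1 + 0.013)^15 − 1) = A$12,827.0856…
Total = A$60,000.00 + A$20,850.0000 + A$12,827.0856… = A$93,677.09

A$93,677.09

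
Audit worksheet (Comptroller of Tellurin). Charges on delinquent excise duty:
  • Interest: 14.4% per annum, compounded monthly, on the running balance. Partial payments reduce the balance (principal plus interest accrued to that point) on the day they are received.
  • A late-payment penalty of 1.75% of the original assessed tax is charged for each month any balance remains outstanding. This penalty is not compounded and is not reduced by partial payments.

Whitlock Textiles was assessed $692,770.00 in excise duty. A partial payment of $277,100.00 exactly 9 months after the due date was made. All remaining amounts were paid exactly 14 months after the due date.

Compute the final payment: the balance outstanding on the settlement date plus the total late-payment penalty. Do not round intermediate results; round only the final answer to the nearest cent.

$694,282.70

Monthly rate = 14.4% ÷ 12 = 1.2%
Balance at month 9: $692,770.0000 × (1 + 0.012)^9 = $771,282.8686…
After $277,100.00 payment: $771,282.8686… − $277,100.00 = $494,182.8686…
Balance at month 14: $494,182.8686… × (1 + 0.012)^5 = $524,554.0548…
Penalty: 14 × 1.75% × $692,770.00 = $169,728.65
Final settlement = outstanding balance + penalty = $524,554.0548… + $169,728.65 = $694,282.70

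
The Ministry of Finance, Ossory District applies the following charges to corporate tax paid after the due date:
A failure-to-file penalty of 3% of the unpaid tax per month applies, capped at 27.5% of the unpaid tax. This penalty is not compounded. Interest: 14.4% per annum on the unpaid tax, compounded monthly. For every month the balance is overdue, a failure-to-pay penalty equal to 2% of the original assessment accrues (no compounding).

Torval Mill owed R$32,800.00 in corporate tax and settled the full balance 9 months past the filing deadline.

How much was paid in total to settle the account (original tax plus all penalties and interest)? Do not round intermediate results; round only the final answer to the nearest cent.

Failure-to-file: 9 × 3% × R$32,800.00 = R$8,856.00 (under the 27.5% cap)
Failure-to-pay penalty: 9 × 2% × R$32,800.00 = R$5,904.00
Interest (14.4%/yr ÷ 12 = 1.2%/month): R$32,800.00 × ((1 + 0.012)^9 − 1) = R$3,717.2829…
Total = R$32,800.00 + R$14,760.0000 + R$3,717.2829… = R$51,277.28

R$51,277.28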